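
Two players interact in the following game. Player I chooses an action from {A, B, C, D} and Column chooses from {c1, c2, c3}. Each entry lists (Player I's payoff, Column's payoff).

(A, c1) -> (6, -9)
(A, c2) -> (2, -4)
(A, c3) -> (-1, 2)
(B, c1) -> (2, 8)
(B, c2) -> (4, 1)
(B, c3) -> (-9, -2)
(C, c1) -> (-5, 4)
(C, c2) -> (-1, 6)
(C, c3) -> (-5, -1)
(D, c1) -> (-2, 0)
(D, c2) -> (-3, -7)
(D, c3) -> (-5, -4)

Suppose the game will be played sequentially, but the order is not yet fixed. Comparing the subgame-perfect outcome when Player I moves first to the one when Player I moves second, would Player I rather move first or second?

If Player I leads: Column's best replies are A→c3, B→c1, C→c2, D→c1; Player I's induced payoffs -1, 2, -1, -2; outcome (B, c1), payoffs (2, 8).
If Column leads: Player I's best replies are c1→A, c2→B, c3→A; Column's induced payoffs -9, 1, 2; outcome (A, c3), payoffs (-1, 2).
Player I gets 2 moving first and -1 moving second, so Player I prefers to move first.

first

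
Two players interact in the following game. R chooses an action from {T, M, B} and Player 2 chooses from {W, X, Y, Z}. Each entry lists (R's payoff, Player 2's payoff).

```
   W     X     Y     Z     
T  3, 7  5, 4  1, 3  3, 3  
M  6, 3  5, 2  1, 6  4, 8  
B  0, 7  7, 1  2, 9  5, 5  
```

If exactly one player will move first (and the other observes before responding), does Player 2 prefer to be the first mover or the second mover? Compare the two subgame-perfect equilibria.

first

If R leads: Player 2's best replies are T→W, M→Z, B→Y; R's induced payoffs 3, 4, 2; outcome (M, Z), payoffs (4, 8).
If Player 2 leads: R's best replies are W→M, X→B, Y→B, Z→B; Player 2's induced payoffs 3, 1, 9, 5; outcome (B, Y), payoffs (2, 9).
Player 2 gets 9 moving first and 8 moving second, so Player 2 prefers to move first.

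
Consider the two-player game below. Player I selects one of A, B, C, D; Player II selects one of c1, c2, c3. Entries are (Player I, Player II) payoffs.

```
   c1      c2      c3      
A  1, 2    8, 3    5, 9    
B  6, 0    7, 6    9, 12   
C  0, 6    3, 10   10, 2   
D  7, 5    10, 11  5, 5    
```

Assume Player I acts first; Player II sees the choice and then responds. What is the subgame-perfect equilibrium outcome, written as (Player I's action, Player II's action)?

(D, c2)

Player II best-responds to each possible Player I move:
- A: Player II compares 2, 3, 9 and picks c3; Player I would get 5.
- B: Player II compares 0, 6, 12 and picks c3; Player I would get 9.
- C: Player II compares 6, 10, 2 and picks c2; Player I would get 3.
- D: Player II compares 5, 11, 5 and picks c2; Player I would get 10.
Maximizing over 5, 9, 3, 10, Player I chooses D. Subgame-perfect outcome: (D, c2) with payoffs (10, 11).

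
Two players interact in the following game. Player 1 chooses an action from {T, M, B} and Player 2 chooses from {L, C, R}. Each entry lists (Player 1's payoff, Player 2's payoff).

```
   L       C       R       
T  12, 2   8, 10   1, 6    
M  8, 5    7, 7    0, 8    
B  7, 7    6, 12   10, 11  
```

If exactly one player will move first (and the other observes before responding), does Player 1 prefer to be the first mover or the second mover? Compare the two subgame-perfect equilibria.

If Player 1 leads: Player 2's best replies are T→C, M→R, B→C; Player 1's induced payoffs 8, 0, 6; outcome (T, C), payoffs (8, 10).
If Player 2 leads: Player 1's best replies are L→T, C→T, R→B; Player 2's induced payoffs 2, 10, 11; outcome (B, R), payoffs (10, 11).
Player 1 gets 8 moving first and 10 moving second, so Player 1 prefers to move second.

second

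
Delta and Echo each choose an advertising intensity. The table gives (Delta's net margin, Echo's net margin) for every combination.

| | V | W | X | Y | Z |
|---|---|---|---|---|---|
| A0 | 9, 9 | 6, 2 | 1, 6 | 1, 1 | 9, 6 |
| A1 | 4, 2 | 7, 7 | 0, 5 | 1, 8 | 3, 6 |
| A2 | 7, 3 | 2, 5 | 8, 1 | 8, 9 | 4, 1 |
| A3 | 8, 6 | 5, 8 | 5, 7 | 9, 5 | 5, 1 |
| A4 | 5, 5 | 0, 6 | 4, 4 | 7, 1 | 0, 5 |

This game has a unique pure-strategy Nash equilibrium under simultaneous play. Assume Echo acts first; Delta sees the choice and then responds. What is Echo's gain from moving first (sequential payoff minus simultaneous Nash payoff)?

0

Solve by backward induction (Echo leads).
- V: BR = A0, leader payoff 9.
- W: BR = A1, leader payoff 7.
- X: BR = A2, leader payoff 1.
- Y: BR = A3, leader payoff 5.
- Z: BR = A0, leader payoff 6.
Maximizing over 9, 7, 1, 5, 6, Echo chooses V. Subgame-perfect outcome: (A0, V) with payoffs (9, 9).
Under simultaneous play:
Delta's best replies: V→A0; W→A1; X→A2; Y→A3; Z→A0.
Echo's best replies: A0→V; A1→Y; A2→Y; A3→W; A4→W.
The unique mutual best reply is (A0, V), giving (9, 9).
Echo's commitment gain: 9 − 9 = 0.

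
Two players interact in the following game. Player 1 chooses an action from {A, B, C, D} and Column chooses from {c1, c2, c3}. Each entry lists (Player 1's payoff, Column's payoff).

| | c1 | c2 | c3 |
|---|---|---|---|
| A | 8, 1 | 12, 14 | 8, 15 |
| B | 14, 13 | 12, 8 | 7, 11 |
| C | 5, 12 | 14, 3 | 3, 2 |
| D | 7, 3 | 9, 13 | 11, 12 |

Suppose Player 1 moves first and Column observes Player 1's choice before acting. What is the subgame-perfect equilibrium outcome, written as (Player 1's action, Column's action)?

(B, c1)

Column best-responds to each possible Player 1 move:
- A: BR = c3, leader payoff 8.
- B: BR = c1, leader payoff 14.
- C: BR = c1, leader payoff 5.
- D: BR = c2, leader payoff 9.
Among 8, 14, 5, 9, the best is 14 at B. Subgame-perfect outcome: (B, c1) with payoffs (14, 13).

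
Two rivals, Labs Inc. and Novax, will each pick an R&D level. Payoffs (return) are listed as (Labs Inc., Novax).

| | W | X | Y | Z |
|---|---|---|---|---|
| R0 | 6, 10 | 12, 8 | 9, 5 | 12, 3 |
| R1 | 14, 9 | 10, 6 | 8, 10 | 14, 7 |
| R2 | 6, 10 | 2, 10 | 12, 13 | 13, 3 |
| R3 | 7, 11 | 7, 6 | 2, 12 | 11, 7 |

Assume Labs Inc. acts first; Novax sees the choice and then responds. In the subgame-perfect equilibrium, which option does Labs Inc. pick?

Novax best-responds to each possible Labs Inc. move:
- R0: Novax compares 10, 8, 5, 3 and picks W; Labs Inc. would get 6.
- R1: Novax compares 9, 6, 10, 7 and picks Y; Labs Inc. would get 8.
- R2: Novax compares 10, 10, 13, 3 and picks Y; Labs Inc. would get 12.
- R3: Novax compares 11, 6, 12, 7 and picks Y; Labs Inc. would get 2.
Labs Inc.'s induced payoffs are 6, 8, 12, 2, so Labs Inc. commits to R2. Subgame-perfect outcome: (R2, Y) with payoffs (12, 13).

R2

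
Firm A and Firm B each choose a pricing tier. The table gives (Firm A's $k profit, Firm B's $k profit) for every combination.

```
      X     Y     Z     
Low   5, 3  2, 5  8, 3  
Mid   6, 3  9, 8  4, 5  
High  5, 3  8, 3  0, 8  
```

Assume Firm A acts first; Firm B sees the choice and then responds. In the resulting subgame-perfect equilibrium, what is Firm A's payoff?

Work backward from Firm B's decision.
- Low: BR = Y, leader payoff 2.
- Mid: BR = Y, leader payoff 9.
- High: BR = Z, leader payoff 0.
Firm A's induced payoffs are 2, 9, 0, so Firm A commits to Mid. Subgame-perfect outcome: (Mid, Y) with payoffs (9, 8).

9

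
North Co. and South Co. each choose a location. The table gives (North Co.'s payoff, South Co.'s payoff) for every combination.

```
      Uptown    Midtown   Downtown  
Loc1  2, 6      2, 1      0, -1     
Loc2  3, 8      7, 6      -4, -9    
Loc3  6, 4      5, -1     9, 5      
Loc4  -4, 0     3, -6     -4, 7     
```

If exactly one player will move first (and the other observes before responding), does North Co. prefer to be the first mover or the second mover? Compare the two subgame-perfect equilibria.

If North Co. leads: South Co.'s best replies are Loc1→Uptown, Loc2→Uptown, Loc3→Downtown, Loc4→Downtown; North Co.'s induced payoffs 2, 3, 9, -4; outcome (Loc3, Downtown), payoffs (9, 5).
If South Co. leads: North Co.'s best replies are Uptown→Loc3, Midtown→Loc2, Downtown→Loc3; South Co.'s induced payoffs 4, 6, 5; outcome (Loc2, Midtown), payoffs (7, 6).
North Co. gets 9 moving first and 7 moving second, so North Co. prefers to move first.

first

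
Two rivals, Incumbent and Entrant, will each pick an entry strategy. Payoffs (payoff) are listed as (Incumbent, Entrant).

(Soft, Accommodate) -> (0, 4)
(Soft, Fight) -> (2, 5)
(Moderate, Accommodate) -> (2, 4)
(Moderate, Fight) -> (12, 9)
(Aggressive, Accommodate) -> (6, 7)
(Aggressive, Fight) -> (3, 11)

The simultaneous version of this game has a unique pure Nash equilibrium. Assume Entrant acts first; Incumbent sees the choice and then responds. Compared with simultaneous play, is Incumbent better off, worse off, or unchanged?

Backward induction with Entrant moving first.
- Accommodate → Incumbent plays Aggressive (best of 0, 2, 6); Entrant gets 7.
- Fight → Incumbent plays Moderate (best of 2, 12, 3); Entrant gets 9.
Maximizing over 7, 9, Entrant chooses Fight. Subgame-perfect outcome: (Moderate, Fight) with payoffs (12, 9).
For the simultaneous game, intersect best replies.
Incumbent's best replies: Accommodate→Aggressive; Fight→Moderate.
Entrant's best replies: Soft→Fight; Moderate→Fight; Aggressive→Fight.
The unique mutual best reply is (Moderate, Fight), giving (12, 9).
Incumbent earns 12 sequentially versus 12 at the Nash outcome: unchanged.

unchanged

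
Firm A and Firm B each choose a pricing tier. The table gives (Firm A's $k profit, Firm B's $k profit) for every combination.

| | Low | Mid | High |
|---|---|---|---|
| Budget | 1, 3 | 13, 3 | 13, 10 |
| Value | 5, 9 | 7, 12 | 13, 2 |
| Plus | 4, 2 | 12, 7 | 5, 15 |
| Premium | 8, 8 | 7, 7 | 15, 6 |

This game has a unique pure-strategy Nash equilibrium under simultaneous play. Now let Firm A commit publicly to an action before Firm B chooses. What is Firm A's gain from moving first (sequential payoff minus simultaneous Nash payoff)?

Backward induction with Firm A moving first.
- Budget: Firm B compares 3, 3, 10 and picks High; Firm A would get 13.
- Value: Firm B compares 9, 12, 2 and picks Mid; Firm A would get 7.
- Plus: Firm B compares 2, 7, 15 and picks High; Firm A would get 5.
- Premium: Firm B compares 8, 7, 6 and picks Low; Firm A would get 8.
Among 13, 7, 5, 8, the best is 13 at Budget. Subgame-perfect outcome: (Budget, High) with payoffs (13, 10).
Now find the simultaneous Nash equilibrium.
Firm A's best replies: Low→Premium; Mid→Budget; High→Premium.
Firm B's best replies: Budget→High; Value→Mid; Plus→High; Premium→Low.
Only (Premium, Low) has each player best-responding; Nash payoffs (8, 8).
Firm A's commitment gain: 13 − 8 = 5.

5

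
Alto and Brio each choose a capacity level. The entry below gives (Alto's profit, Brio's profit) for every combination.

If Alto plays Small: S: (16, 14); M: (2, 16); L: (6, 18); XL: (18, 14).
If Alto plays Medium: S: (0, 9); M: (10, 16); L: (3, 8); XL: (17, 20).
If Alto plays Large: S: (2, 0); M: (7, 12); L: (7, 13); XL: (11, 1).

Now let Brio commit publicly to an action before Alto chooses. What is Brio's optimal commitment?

M

Backward induction with Brio moving first.
- S: Alto compares 16, 0, 2 and picks Small; Brio would get 14.
- M: Alto compares 2, 10, 7 and picks Medium; Brio would get 16.
- L: Alto compares 6, 3, 7 and picks Large; Brio would get 13.
- XL: Alto compares 18, 17, 11 and picks Small; Brio would get 14.
Maximizing over 14, 16, 13, 14, Brio chooses M. Subgame-perfect outcome: (Medium, M) with payoffs (10, 16).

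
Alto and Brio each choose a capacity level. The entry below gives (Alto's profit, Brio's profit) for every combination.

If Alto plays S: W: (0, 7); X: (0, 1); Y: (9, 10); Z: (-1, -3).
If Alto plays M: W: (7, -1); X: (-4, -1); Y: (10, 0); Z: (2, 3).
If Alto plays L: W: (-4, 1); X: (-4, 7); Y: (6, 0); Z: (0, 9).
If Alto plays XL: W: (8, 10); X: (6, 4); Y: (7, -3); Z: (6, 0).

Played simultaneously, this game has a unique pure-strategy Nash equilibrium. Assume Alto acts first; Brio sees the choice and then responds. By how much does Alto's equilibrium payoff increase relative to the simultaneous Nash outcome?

1

Work backward from Brio's decision.
- S: BR = Y, leader payoff 9.
- M: BR = Z, leader payoff 2.
- L: BR = Z, leader payoff 0.
- XL: BR = W, leader payoff 8.
Alto's induced payoffs are 9, 2, 0, 8, so Alto commits to S. Subgame-perfect outcome: (S, Y) with payoffs (9, 10).
Now find the simultaneous Nash equilibrium.
Alto's best replies: W→XL; X→XL; Y→M; Z→XL.
Brio's best replies: S→Y; M→Z; L→Z; XL→W.
The unique mutual best reply is (XL, W), giving (8, 10).
Alto's commitment gain: 9 − 8 = 1.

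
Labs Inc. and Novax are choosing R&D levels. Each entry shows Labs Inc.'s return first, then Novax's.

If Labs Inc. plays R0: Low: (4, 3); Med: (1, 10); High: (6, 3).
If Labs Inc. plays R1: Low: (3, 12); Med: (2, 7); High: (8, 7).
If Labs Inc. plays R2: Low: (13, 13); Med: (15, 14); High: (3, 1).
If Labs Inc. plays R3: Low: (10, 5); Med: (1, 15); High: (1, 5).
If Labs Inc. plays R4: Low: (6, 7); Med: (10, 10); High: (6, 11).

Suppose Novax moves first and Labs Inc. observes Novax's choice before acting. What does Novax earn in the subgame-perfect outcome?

14

Backward induction with Novax moving first.
- Low: Labs Inc. compares 4, 3, 13, 10, 6 and picks R2; Novax would get 13.
- Med: Labs Inc. compares 1, 2, 15, 1, 10 and picks R2; Novax would get 14.
- High: Labs Inc. compares 6, 8, 3, 1, 6 and picks R1; Novax would get 7.
Maximizing over 13, 14, 7, Novax chooses Med. Subgame-perfect outcome: (R2, Med) with payoffs (15, 14).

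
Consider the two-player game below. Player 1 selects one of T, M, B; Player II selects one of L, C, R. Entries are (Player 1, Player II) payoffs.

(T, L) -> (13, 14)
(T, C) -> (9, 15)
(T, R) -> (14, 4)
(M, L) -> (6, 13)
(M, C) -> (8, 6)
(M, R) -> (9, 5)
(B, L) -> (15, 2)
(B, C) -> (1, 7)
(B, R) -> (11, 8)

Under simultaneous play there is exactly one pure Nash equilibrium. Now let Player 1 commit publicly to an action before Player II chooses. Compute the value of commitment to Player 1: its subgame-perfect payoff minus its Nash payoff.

2

Player II best-responds to each possible Player 1 move:
- T: Player II compares 14, 15, 4 and picks C; Player 1 would get 9.
- M: Player II compares 13, 6, 5 and picks L; Player 1 would get 6.
- B: Player II compares 2, 7, 8 and picks R; Player 1 would get 11.
Among 9, 6, 11, the best is 11 at B. Subgame-perfect outcome: (B, R) with payoffs (11, 8).
For the simultaneous game, intersect best replies.
Player 1's best replies: L→B; C→T; R→T.
Player II's best replies: T→C; M→L; B→R.
The unique mutual best reply is (T, C), giving (9, 15).
Player 1's commitment gain: 11 − 9 = 2.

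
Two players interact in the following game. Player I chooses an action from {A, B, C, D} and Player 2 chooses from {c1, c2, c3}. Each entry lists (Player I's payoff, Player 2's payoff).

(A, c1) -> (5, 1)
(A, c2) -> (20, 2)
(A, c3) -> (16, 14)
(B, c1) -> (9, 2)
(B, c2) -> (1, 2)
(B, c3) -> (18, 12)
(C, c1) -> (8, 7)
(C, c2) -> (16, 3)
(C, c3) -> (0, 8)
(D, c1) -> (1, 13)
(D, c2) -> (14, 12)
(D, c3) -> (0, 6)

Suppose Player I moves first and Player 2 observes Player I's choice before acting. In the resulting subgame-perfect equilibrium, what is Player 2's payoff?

12

Work backward from Player 2's decision.
- A: BR = c3, leader payoff 16.
- B: BR = c3, leader payoff 18.
- C: BR = c3, leader payoff 0.
- D: BR = c1, leader payoff 1.
Maximizing over 16, 18, 0, 1, Player I chooses B. Subgame-perfect outcome: (B, c3) with payoffs (18, 12).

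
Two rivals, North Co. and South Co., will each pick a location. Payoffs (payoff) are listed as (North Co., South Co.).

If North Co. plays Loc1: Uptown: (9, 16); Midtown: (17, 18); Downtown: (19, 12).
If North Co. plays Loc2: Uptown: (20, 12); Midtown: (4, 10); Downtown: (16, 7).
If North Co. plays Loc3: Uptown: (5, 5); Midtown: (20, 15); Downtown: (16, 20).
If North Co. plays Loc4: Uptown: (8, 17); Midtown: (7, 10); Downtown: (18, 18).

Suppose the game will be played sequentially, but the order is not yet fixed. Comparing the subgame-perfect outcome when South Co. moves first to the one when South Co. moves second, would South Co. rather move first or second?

If North Co. leads: South Co.'s best replies are Loc1→Midtown, Loc2→Uptown, Loc3→Downtown, Loc4→Downtown; North Co.'s induced payoffs 17, 20, 16, 18; outcome (Loc2, Uptown), payoffs (20, 12).
If South Co. leads: North Co.'s best replies are Uptown→Loc2, Midtown→Loc3, Downtown→Loc1; South Co.'s induced payoffs 12, 15, 12; outcome (Loc3, Midtown), payoffs (20, 15).
South Co. gets 15 moving first and 12 moving second, so South Co. prefers to move first.

first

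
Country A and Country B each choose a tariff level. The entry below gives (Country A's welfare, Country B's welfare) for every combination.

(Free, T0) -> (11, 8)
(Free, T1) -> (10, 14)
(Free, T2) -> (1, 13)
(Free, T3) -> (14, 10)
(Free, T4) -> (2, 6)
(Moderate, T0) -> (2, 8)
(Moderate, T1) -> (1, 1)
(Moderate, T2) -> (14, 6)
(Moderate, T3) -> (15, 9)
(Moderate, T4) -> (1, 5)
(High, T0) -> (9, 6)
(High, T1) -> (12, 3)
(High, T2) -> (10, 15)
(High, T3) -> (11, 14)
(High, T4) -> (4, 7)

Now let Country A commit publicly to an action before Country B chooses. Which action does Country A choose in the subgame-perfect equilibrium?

Solve by backward induction (Country A leads).
- Free: BR = T1, leader payoff 10.
- Moderate: BR = T3, leader payoff 15.
- High: BR = T2, leader payoff 10.
Country A's induced payoffs are 10, 15, 10, so Country A commits to Moderate. Subgame-perfect outcome: (Moderate, T3) with payoffs (15, 9).

Moderate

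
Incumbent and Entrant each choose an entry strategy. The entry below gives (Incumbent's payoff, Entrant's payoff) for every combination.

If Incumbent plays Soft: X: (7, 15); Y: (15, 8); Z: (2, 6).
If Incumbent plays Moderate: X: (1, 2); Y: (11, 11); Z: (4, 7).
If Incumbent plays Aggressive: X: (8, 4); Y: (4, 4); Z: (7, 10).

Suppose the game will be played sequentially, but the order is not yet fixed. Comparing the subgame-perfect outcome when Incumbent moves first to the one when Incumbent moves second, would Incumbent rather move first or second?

first

If Incumbent leads: Entrant's best replies are Soft→X, Moderate→Y, Aggressive→Z; Incumbent's induced payoffs 7, 11, 7; outcome (Moderate, Y), payoffs (11, 11).
If Entrant leads: Incumbent's best replies are X→Aggressive, Y→Soft, Z→Aggressive; Entrant's induced payoffs 4, 8, 10; outcome (Aggressive, Z), payoffs (7, 10).
Incumbent gets 11 moving first and 7 moving second, so Incumbent prefers to move first.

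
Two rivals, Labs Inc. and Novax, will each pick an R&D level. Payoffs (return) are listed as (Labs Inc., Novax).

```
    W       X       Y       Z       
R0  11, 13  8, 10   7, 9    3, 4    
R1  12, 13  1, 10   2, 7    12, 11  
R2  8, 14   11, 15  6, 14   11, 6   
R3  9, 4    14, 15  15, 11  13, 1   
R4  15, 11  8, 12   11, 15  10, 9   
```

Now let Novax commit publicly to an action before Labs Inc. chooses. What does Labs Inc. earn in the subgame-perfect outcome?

14

Work backward from Labs Inc.'s decision.
- W: Labs Inc. compares 11, 12, 8, 9, 15 and picks R4; Novax would get 11.
- X: Labs Inc. compares 8, 1, 11, 14, 8 and picks R3; Novax would get 15.
- Y: Labs Inc. compares 7, 2, 6, 15, 11 and picks R3; Novax would get 11.
- Z: Labs Inc. compares 3, 12, 11, 13, 10 and picks R3; Novax would get 1.
Among 11, 15, 11, 1, the best is 15 at X. Subgame-perfect outcome: (R3, X) with payoffs (14, 15).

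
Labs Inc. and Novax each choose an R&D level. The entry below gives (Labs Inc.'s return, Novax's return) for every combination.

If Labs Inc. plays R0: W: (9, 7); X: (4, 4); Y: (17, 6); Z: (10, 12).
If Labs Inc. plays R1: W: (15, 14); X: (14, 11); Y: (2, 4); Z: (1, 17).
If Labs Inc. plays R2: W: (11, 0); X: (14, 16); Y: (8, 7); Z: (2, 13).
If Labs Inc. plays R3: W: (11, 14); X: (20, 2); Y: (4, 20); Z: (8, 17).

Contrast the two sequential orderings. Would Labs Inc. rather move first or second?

If Labs Inc. leads: Novax's best replies are R0→Z, R1→Z, R2→X, R3→Y; Labs Inc.'s induced payoffs 10, 1, 14, 4; outcome (R2, X), payoffs (14, 16).
If Novax leads: Labs Inc.'s best replies are W→R1, X→R3, Y→R0, Z→R0; Novax's induced payoffs 14, 2, 6, 12; outcome (R1, W), payoffs (15, 14).
Labs Inc. gets 14 moving first and 15 moving second, so Labs Inc. prefers to move second.

second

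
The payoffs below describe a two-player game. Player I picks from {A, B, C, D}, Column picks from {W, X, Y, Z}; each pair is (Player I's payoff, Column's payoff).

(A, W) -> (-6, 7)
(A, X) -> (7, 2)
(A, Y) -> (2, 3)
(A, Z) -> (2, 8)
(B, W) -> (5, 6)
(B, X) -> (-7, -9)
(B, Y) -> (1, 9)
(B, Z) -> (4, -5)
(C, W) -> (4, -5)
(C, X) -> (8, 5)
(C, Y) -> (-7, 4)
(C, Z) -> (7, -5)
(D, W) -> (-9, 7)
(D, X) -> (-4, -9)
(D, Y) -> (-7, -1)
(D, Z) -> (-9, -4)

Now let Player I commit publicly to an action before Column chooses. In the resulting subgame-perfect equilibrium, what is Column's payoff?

Solve by backward induction (Player I leads).
- A: Column compares 7, 2, 3, 8 and picks Z; Player I would get 2.
- B: Column compares 6, -9, 9, -5 and picks Y; Player I would get 1.
- C: Column compares -5, 5, 4, -5 and picks X; Player I would get 8.
- D: Column compares 7, -9, -1, -4 and picks W; Player I would get -9.
Player I's induced payoffs are 2, 1, 8, -9, so Player I commits to C. Subgame-perfect outcome: (C, X) with payoffs (8, 5).

5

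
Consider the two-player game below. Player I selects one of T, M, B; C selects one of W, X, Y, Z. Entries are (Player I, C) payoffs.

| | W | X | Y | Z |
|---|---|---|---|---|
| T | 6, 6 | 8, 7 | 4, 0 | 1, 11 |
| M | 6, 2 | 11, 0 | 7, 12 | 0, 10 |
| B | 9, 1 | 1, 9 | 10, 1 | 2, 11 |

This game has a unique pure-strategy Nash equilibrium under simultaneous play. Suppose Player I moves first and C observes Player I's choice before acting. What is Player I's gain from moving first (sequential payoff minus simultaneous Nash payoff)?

Work backward from C's decision.
- T → C plays Z (best of 6, 7, 0, 11); Player I gets 1.
- M → C plays Y (best of 2, 0, 12, 10); Player I gets 7.
- B → C plays Z (best of 1, 9, 1, 11); Player I gets 2.
Player I's induced payoffs are 1, 7, 2, so Player I commits to M. Subgame-perfect outcome: (M, Y) with payoffs (7, 12).
Now find the simultaneous Nash equilibrium.
Player I's best replies: W→B; X→M; Y→B; Z→B.
C's best replies: T→Z; M→Y; B→Z.
The unique mutual best reply is (B, Z), giving (2, 11).
Player I's commitment gain: 7 − 2 = 5.

5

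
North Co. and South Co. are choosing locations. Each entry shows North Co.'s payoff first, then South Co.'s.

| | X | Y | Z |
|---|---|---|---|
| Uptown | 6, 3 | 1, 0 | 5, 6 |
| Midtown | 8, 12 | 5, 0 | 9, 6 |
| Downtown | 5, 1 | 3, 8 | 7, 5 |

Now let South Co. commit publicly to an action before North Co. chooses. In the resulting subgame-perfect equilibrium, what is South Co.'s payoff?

12

Backward induction with South Co. moving first.
- X → North Co. plays Midtown (best of 6, 8, 5); South Co. gets 12.
- Y → North Co. plays Midtown (best of 1, 5, 3); South Co. gets 0.
- Z → North Co. plays Midtown (best of 5, 9, 7); South Co. gets 6.
Maximizing over 12, 0, 6, South Co. chooses X. Subgame-perfect outcome: (Midtown, X) with payoffs (8, 12).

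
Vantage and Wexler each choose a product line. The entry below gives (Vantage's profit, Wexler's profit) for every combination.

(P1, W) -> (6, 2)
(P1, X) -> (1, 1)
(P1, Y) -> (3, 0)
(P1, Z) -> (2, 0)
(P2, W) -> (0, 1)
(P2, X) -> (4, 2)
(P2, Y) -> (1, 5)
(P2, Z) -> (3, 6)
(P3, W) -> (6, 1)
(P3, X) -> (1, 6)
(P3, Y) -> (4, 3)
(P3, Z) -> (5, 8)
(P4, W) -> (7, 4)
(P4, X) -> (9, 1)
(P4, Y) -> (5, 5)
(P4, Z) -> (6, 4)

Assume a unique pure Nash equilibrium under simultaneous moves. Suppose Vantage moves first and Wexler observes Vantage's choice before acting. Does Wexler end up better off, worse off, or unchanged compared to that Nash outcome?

Wexler best-responds to each possible Vantage move:
- P1: Wexler compares 2, 1, 0, 0 and picks W; Vantage would get 6.
- P2: Wexler compares 1, 2, 5, 6 and picks Z; Vantage would get 3.
- P3: Wexler compares 1, 6, 3, 8 and picks Z; Vantage would get 5.
- P4: Wexler compares 4, 1, 5, 4 and picks Y; Vantage would get 5.
Among 6, 3, 5, 5, the best is 6 at P1. Subgame-perfect outcome: (P1, W) with payoffs (6, 2).
For the simultaneous game, intersect best replies.
Vantage's best replies: W→P4; X→P4; Y→P4; Z→P4.
Wexler's best replies: P1→W; P2→Z; P3→Z; P4→Y.
Only (P4, Y) has each player best-responding; Nash payoffs (5, 5).
Wexler earns 2 sequentially versus 5 at the Nash outcome: worse off.

worse off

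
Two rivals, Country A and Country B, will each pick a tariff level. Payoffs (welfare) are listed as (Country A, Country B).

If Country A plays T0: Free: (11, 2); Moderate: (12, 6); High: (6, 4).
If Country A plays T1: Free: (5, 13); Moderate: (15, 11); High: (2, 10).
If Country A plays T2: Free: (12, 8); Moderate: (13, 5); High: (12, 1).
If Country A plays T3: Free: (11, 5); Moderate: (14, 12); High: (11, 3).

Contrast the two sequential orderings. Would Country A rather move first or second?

If Country A leads: Country B's best replies are T0→Moderate, T1→Free, T2→Free, T3→Moderate; Country A's induced payoffs 12, 5, 12, 14; outcome (T3, Moderate), payoffs (14, 12).
If Country B leads: Country A's best replies are Free→T2, Moderate→T1, High→T2; Country B's induced payoffs 8, 11, 1; outcome (T1, Moderate), payoffs (15, 11).
Country A gets 14 moving first and 15 moving second, so Country A prefers to move second.

second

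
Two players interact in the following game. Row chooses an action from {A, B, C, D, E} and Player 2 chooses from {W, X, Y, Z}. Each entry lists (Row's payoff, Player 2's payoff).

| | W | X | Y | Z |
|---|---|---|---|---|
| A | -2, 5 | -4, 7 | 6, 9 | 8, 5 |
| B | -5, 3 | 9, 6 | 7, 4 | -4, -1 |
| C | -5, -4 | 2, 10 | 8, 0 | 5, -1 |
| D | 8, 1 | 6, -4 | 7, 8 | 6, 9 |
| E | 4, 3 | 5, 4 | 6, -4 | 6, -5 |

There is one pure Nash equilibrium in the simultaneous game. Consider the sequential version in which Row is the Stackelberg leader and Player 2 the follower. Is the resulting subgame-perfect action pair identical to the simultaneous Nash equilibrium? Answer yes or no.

Player 2 best-responds to each possible Row move:
- A: Player 2 compares 5, 7, 9, 5 and picks Y; Row would get 6.
- B: Player 2 compares 3, 6, 4, -1 and picks X; Row would get 9.
- C: Player 2 compares -4, 10, 0, -1 and picks X; Row would get 2.
- D: Player 2 compares 1, -4, 8, 9 and picks Z; Row would get 6.
- E: Player 2 compares 3, 4, -4, -5 and picks X; Row would get 5.
Maximizing over 6, 9, 2, 6, 5, Row chooses B. Subgame-perfect outcome: (B, X) with payoffs (9, 6).
Now find the simultaneous Nash equilibrium.
Row's best replies: W→D; X→B; Y→C; Z→A.
Player 2's best replies: A→Y; B→X; C→X; D→Z; E→X.
Only (B, X) has each player best-responding; Nash payoffs (9, 6).
Sequential outcome (B, X) coincides with the Nash profile (B, X).

yes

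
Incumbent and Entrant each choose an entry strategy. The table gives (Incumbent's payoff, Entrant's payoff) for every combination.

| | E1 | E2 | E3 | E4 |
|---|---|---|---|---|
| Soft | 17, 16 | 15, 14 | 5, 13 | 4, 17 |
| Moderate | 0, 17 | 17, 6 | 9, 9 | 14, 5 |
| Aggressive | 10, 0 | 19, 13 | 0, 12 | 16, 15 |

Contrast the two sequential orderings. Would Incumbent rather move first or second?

second

If Incumbent leads: Entrant's best replies are Soft→E4, Moderate→E1, Aggressive→E4; Incumbent's induced payoffs 4, 0, 16; outcome (Aggressive, E4), payoffs (16, 15).
If Entrant leads: Incumbent's best replies are E1→Soft, E2→Aggressive, E3→Moderate, E4→Aggressive; Entrant's induced payoffs 16, 13, 9, 15; outcome (Soft, E1), payoffs (17, 16).
Incumbent gets 16 moving first and 17 moving second, so Incumbent prefers to move second.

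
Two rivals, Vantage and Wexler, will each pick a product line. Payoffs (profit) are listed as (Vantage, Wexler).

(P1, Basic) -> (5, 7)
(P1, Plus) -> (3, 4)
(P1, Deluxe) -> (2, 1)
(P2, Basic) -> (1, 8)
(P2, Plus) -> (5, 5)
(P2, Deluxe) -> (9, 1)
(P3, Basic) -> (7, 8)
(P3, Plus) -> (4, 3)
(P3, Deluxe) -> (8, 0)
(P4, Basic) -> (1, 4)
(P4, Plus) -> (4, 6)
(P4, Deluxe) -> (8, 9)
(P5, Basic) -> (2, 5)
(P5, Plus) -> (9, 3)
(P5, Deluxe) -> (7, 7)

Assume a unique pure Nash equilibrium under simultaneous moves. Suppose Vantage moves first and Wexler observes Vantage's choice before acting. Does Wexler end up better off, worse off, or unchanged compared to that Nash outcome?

Backward induction with Vantage moving first.
- P1: Wexler compares 7, 4, 1 and picks Basic; Vantage would get 5.
- P2: Wexler compares 8, 5, 1 and picks Basic; Vantage would get 1.
- P3: Wexler compares 8, 3, 0 and picks Basic; Vantage would get 7.
- P4: Wexler compares 4, 6, 9 and picks Deluxe; Vantage would get 8.
- P5: Wexler compares 5, 3, 7 and picks Deluxe; Vantage would get 7.
Vantage's induced payoffs are 5, 1, 7, 8, 7, so Vantage commits to P4. Subgame-perfect outcome: (P4, Deluxe) with payoffs (8, 9).
Under simultaneous play:
Vantage's best replies: Basic→P3; Plus→P5; Deluxe→P2.
Wexler's best replies: P1→Basic; P2→Basic; P3→Basic; P4→Deluxe; P5→Deluxe.
Only (P3, Basic) has each player best-responding; Nash payoffs (7, 8).
Wexler earns 9 sequentially versus 8 at the Nash outcome: better off.

better off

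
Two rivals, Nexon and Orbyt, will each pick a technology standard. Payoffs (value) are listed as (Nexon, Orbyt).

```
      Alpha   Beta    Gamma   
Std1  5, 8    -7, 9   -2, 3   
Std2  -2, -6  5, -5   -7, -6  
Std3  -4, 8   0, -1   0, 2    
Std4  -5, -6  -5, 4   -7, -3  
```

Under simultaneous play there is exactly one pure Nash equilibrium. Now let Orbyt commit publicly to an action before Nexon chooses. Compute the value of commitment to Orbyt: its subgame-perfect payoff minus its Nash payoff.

Backward induction with Orbyt moving first.
- Alpha: BR = Std1, leader payoff 8.
- Beta: BR = Std2, leader payoff -5.
- Gamma: BR = Std3, leader payoff 2.
Among 8, -5, 2, the best is 8 at Alpha. Subgame-perfect outcome: (Std1, Alpha) with payoffs (5, 8).
For the simultaneous game, intersect best replies.
Nexon's best replies: Alpha→Std1; Beta→Std2; Gamma→Std3.
Orbyt's best replies: Std1→Beta; Std2→Beta; Std3→Alpha; Std4→Beta.
The unique mutual best reply is (Std2, Beta), giving (5, -5).
Orbyt's commitment gain: 8 − -5 = 13.

13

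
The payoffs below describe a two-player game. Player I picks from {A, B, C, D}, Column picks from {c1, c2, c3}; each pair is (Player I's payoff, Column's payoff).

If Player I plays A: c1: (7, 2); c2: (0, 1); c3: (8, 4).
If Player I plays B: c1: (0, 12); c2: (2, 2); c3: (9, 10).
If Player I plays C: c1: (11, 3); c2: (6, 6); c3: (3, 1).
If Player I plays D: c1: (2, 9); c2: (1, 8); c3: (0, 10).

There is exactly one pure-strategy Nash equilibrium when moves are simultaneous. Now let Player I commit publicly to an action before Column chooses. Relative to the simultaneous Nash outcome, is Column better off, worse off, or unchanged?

Column best-responds to each possible Player I move:
- A: BR = c3, leader payoff 8.
- B: BR = c1, leader payoff 0.
- C: BR = c2, leader payoff 6.
- D: BR = c3, leader payoff 0.
Among 8, 0, 6, 0, the best is 8 at A. Subgame-perfect outcome: (A, c3) with payoffs (8, 4).
Under simultaneous play:
Player I's best replies: c1→C; c2→C; c3→B.
Column's best replies: A→c3; B→c1; C→c2; D→c3.
The unique mutual best reply is (C, c2), giving (6, 6).
Column earns 4 sequentially versus 6 at the Nash outcome: worse off.

worse off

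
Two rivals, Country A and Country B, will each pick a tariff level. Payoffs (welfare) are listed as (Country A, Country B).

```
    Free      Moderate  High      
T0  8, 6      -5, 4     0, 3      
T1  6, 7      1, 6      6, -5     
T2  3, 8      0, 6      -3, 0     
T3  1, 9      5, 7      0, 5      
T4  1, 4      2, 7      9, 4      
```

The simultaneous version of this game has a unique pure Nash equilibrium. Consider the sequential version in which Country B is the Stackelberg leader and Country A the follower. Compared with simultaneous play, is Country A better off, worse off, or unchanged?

worse off

Backward induction with Country B moving first.
- Free → Country A plays T0 (best of 8, 6, 3, 1, 1); Country B gets 6.
- Moderate → Country A plays T3 (best of -5, 1, 0, 5, 2); Country B gets 7.
- High → Country A plays T4 (best of 0, 6, -3, 0, 9); Country B gets 4.
Among 6, 7, 4, the best is 7 at Moderate. Subgame-perfect outcome: (T3, Moderate) with payoffs (5, 7).
Under simultaneous play:
Country A's best replies: Free→T0; Moderate→T3; High→T4.
Country B's best replies: T0→Free; T1→Free; T2→Free; T3→Free; T4→Moderate.
The unique mutual best reply is (T0, Free), giving (8, 6).
Country A earns 5 sequentially versus 8 at the Nash outcome: worse off.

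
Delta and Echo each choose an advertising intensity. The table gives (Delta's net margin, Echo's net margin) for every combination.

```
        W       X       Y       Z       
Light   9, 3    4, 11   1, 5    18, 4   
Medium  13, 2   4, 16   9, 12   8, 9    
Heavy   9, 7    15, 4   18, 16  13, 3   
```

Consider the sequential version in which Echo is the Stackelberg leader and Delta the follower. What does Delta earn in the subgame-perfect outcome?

18

Solve by backward induction (Echo leads).
- W → Delta plays Medium (best of 9, 13, 9); Echo gets 2.
- X → Delta plays Heavy (best of 4, 4, 15); Echo gets 4.
- Y → Delta plays Heavy (best of 1, 9, 18); Echo gets 16.
- Z → Delta plays Light (best of 18, 8, 13); Echo gets 4.
Among 2, 4, 16, 4, the best is 16 at Y. Subgame-perfect outcome: (Heavy, Y) with payoffs (18, 16).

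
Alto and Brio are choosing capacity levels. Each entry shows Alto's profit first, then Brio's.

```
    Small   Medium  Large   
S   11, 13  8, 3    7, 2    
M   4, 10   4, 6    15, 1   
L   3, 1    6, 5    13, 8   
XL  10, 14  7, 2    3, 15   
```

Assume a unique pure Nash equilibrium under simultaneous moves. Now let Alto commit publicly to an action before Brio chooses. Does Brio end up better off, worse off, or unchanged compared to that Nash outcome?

worse off

Solve by backward induction (Alto leads).
- S → Brio plays Small (best of 13, 3, 2); Alto gets 11.
- M → Brio plays Small (best of 10, 6, 1); Alto gets 4.
- L → Brio plays Large (best of 1, 5, 8); Alto gets 13.
- XL → Brio plays Large (best of 14, 2, 15); Alto gets 3.
Alto's induced payoffs are 11, 4, 13, 3, so Alto commits to L. Subgame-perfect outcome: (L, Large) with payoffs (13, 8).
For the simultaneous game, intersect best replies.
Alto's best replies: Small→S; Medium→S; Large→M.
Brio's best replies: S→Small; M→Small; L→Large; XL→Large.
Only (S, Small) has each player best-responding; Nash payoffs (11, 13).
Brio earns 8 sequentially versus 13 at the Nash outcome: worse off.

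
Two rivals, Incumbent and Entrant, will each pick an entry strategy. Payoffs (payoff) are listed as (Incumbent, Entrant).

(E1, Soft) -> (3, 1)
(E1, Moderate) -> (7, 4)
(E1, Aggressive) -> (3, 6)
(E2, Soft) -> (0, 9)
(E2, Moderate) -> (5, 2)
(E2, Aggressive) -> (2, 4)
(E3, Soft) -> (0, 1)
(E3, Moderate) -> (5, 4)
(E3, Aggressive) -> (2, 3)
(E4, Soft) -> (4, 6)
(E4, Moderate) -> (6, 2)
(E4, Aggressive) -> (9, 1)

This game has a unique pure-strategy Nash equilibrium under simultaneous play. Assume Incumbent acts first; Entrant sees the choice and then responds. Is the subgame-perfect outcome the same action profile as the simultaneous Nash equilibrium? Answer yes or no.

no

Entrant best-responds to each possible Incumbent move:
- E1 → Entrant plays Aggressive (best of 1, 4, 6); Incumbent gets 3.
- E2 → Entrant plays Soft (best of 9, 2, 4); Incumbent gets 0.
- E3 → Entrant plays Moderate (best of 1, 4, 3); Incumbent gets 5.
- E4 → Entrant plays Soft (best of 6, 2, 1); Incumbent gets 4.
Maximizing over 3, 0, 5, 4, Incumbent chooses E3. Subgame-perfect outcome: (E3, Moderate) with payoffs (5, 4).
Now find the simultaneous Nash equilibrium.
Incumbent's best replies: Soft→E4; Moderate→E1; Aggressive→E4.
Entrant's best replies: E1→Aggressive; E2→Soft; E3→Moderate; E4→Soft.
The unique mutual best reply is (E4, Soft), giving (4, 6).
Sequential outcome (E3, Moderate) differs from the Nash profile (E4, Soft).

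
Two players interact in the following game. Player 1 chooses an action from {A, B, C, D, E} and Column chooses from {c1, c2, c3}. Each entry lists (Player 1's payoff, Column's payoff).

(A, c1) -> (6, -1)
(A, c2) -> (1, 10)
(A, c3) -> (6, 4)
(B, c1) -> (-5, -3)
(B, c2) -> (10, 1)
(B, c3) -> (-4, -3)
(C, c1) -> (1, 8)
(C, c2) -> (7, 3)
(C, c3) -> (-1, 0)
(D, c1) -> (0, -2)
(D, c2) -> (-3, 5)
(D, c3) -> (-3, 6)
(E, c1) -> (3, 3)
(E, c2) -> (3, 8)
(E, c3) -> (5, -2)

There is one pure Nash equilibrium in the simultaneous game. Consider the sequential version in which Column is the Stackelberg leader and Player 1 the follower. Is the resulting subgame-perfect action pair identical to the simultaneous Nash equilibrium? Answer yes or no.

no

Solve by backward induction (Column leads).
- c1 → Player 1 plays A (best of 6, -5, 1, 0, 3); Column gets -1.
- c2 → Player 1 plays B (best of 1, 10, 7, -3, 3); Column gets 1.
- c3 → Player 1 plays A (best of 6, -4, -1, -3, 5); Column gets 4.
Among -1, 1, 4, the best is 4 at c3. Subgame-perfect outcome: (A, c3) with payoffs (6, 4).
Under simultaneous play:
Player 1's best replies: c1→A; c2→B; c3→A.
Column's best replies: A→c2; B→c2; C→c1; D→c3; E→c2.
Only (B, c2) has each player best-responding; Nash payoffs (10, 1).
Sequential outcome (A, c3) differs from the Nash profile (B, c2).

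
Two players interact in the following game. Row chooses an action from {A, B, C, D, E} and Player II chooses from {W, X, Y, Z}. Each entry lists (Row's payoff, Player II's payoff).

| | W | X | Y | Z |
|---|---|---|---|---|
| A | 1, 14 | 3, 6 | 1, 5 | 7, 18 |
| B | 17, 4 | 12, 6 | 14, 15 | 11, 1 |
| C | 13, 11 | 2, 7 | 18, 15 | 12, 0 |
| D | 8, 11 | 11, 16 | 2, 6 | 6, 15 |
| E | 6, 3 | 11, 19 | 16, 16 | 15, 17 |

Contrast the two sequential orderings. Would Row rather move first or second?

first

If Row leads: Player II's best replies are A→Z, B→Y, C→Y, D→X, E→X; Row's induced payoffs 7, 14, 18, 11, 11; outcome (C, Y), payoffs (18, 15).
If Player II leads: Row's best replies are W→B, X→B, Y→C, Z→E; Player II's induced payoffs 4, 6, 15, 17; outcome (E, Z), payoffs (15, 17).
Row gets 18 moving first and 15 moving second, so Row prefers to move first.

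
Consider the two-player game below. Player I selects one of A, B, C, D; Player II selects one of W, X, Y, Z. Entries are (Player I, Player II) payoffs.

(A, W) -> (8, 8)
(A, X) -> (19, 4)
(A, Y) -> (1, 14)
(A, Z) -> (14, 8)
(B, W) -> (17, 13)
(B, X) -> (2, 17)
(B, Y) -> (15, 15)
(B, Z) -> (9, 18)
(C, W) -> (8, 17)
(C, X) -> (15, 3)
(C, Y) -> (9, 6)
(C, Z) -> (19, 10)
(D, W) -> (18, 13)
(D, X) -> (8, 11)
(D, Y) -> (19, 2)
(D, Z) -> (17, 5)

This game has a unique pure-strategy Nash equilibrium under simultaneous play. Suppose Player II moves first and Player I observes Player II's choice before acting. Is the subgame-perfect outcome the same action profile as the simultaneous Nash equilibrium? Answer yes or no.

Backward induction with Player II moving first.
- W: Player I compares 8, 17, 8, 18 and picks D; Player II would get 13.
- X: Player I compares 19, 2, 15, 8 and picks A; Player II would get 4.
- Y: Player I compares 1, 15, 9, 19 and picks D; Player II would get 2.
- Z: Player I compares 14, 9, 19, 17 and picks C; Player II would get 10.
Among 13, 4, 2, 10, the best is 13 at W. Subgame-perfect outcome: (D, W) with payoffs (18, 13).
For the simultaneous game, intersect best replies.
Player I's best replies: W→D; X→A; Y→D; Z→C.
Player II's best replies: A→Y; B→Z; C→W; D→W.
Only (D, W) has each player best-responding; Nash payoffs (18, 13).
Sequential outcome (D, W) coincides with the Nash profile (D, W).

yes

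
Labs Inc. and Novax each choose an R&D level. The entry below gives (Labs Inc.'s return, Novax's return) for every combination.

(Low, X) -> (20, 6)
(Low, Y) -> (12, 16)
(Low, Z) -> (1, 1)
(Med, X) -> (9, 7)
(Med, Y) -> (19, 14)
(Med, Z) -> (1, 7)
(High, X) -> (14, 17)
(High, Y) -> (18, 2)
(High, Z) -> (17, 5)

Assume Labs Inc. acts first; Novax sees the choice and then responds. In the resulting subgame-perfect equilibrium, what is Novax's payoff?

14

Solve by backward induction (Labs Inc. leads).
- Low: Novax compares 6, 16, 1 and picks Y; Labs Inc. would get 12.
- Med: Novax compares 7, 14, 7 and picks Y; Labs Inc. would get 19.
- High: Novax compares 17, 2, 5 and picks X; Labs Inc. would get 14.
Among 12, 19, 14, the best is 19 at Med. Subgame-perfect outcome: (Med, Y) with payoffs (19, 14).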